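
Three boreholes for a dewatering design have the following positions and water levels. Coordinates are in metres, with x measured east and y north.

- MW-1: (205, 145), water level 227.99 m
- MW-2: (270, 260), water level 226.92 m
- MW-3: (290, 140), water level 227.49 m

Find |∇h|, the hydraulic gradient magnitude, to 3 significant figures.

0.00850

Differences from MW-1: to MW-2 (Δx, Δy, Δh) = (65, 115, -1.07); to MW-3 = (85, -5, -0.50).
Solve a·Δx + b·Δy = Δh: det = 65·(-5) − 85·115 = -10100.
∂h/∂x = [(-1.07)·(-5) − (-0.50)·115] / -10100 = -0.006223
∂h/∂y = [65·(-0.50) − 85·(-1.07)] / -10100 = -0.005787
|∇h| = √(-0.006223² + -0.005787²) = 0.008498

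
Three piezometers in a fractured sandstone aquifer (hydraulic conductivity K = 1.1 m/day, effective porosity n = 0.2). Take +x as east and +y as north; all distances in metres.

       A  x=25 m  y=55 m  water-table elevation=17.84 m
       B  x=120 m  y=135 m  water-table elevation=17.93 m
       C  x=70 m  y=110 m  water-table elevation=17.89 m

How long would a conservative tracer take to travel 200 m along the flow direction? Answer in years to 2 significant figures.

140 years

Differences from A: to B (Δx, Δy, Δh) = (95, 80, +0.09); to C = (45, 55, +0.05).
Solve a·Δx + b·Δy = Δh: det = 95·55 − 45·80 = 1625.
∂h/∂x = [(+0.09)·55 − (+0.05)·80] / 1625 = +0.0005846
∂h/∂y = [95·(+0.05) − 45·(+0.09)] / 1625 = +0.0004308
|∇h| = √(0.0005846² + 0.0004308²) = 0.0007262
Seepage velocity v = K·i/n = 1.1 × 0.0007262 / 0.2 = 0.003994 m/day.
t = 200 / 0.003994 = 5.008e+04 days = 137 years.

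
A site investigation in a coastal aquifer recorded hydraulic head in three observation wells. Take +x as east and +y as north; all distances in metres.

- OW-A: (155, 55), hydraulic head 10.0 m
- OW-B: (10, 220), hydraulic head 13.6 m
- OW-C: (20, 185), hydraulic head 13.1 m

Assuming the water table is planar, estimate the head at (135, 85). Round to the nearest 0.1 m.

With h = a·x + b·y + c and OW-A as origin, the differences give:
  (-145)·a + 165·b = +3.6
  (-135)·a + 130·b = +3.1
Eliminate b (×130 and ×165, subtract): 3425·a = -43.50 → a = ∂h/∂x = -0.01270
Back-substitute: b = ∂h/∂y = +0.01066.
h(135, 85) = 10.0 + (-0.01270)·(-20) + (+0.01066)·(30) = 10.0 +0.254 +0.320 = 10.574 m.

10.6 m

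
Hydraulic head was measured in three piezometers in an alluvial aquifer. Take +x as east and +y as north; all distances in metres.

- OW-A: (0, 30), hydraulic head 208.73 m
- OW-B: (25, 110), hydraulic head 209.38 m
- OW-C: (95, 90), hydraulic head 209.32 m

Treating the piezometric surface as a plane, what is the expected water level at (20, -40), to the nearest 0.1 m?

With h = a·x + b·y + c and OW-A as origin, the differences give:
  25·a + 80·b = +0.65
  95·a + 60·b = +0.59
Eliminate b (×60 and ×80, subtract): -6100·a = -8.200 → a = ∂h/∂x = +0.001344
Back-substitute: b = ∂h/∂y = +0.007705.
h(20, -40) = 208.73 + (+0.001344)·(20) + (+0.007705)·(-70) = 208.73 +0.027 -0.539 = 208.218 m.

208.2 m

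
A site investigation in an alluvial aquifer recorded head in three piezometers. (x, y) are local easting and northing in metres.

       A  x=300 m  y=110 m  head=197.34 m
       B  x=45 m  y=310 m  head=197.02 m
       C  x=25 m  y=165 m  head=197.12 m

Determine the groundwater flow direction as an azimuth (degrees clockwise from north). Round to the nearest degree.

320°

With h = a·x + b·y + c and A as origin, the differences give:
  (-255)·a + 200·b = -0.32
  (-275)·a + 55·b = -0.22
Eliminate b (×55 and ×200, subtract): 40975·a = 26.400 → a = ∂h/∂x = +0.0006443
Back-substitute: b = ∂h/∂y = -0.0007785.
Flow direction (−∇h) has components (-0.0006443 E, +0.0007785 N).
Azimuth = atan2(E, N) = atan2(-0.0006443, +0.0007785) = 320.4° ≈ 320°.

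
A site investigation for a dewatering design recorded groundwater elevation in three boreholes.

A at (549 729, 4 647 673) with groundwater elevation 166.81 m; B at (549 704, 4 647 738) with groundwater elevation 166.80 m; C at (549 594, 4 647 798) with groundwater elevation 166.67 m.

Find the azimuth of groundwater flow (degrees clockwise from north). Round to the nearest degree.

With h = a·x + b·y + c and A as origin, the differences give:
  (-25)·a + 65·b = -0.01
  (-135)·a + 125·b = -0.14
Eliminate b (×125 and ×65, subtract): 5650·a = 7.850 → a = ∂h/∂x = +0.001389
Back-substitute: b = ∂h/∂y = +0.0003805.
Flow direction (−∇h) has components (-0.001389 E, -0.0003805 N).
Azimuth = atan2(E, N) = atan2(-0.001389, -0.0003805) = 254.7° ≈ 255°.

255°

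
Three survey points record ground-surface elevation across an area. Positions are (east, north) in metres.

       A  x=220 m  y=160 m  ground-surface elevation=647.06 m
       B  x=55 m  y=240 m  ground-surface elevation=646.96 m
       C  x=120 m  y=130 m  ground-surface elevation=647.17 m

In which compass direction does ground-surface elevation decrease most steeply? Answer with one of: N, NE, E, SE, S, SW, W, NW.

Taking A as reference: B−A = (-165, 80, -0.10); C−A = (-100, -30, +0.11).
Solve a·Δx + b·Δy = Δz: det = (-165)·(-30) − (-100)·80 = 12950.
∂z/∂x = [(-0.10)·(-30) − (+0.11)·80] / 12950 = -0.0004479
∂z/∂y = [(-165)·(+0.11) − (-100)·(-0.10)] / 12950 = -0.002174
Steepest decrease is along −∇f = (+0.0004479 E, +0.002174 N) → north.

N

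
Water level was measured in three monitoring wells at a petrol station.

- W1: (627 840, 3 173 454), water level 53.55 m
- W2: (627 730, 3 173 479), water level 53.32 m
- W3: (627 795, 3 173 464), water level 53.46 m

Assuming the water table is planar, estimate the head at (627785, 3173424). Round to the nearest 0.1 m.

54.2 m

Three-point gradient (reference W1): Δ to W2 = (-110, 25, -0.23), Δ to W3 = (-45, 10, -0.09).
∂h/∂x = -0.002000, ∂h/∂y = -0.01800 (det = 25).
h(627785, 3173424) = 53.55 + (-0.002000)·(-55) + (-0.01800)·(-30) = 53.55 +0.110 +0.540 = 54.200 m.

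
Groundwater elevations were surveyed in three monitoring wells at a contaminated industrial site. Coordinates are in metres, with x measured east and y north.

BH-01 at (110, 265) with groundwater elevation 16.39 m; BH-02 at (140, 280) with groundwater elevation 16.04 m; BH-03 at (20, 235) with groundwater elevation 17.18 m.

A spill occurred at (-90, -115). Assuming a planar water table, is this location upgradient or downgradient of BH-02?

upgradient

Differences from BH-01: to BH-02 (Δx, Δy, Δh) = (30, 15, -0.35); to BH-03 = (-90, -30, +0.79).
Solve a·Δx + b·Δy = Δh: det = 30·(-30) − (-90)·15 = 450.
∂h/∂x = [(-0.35)·(-30) − (+0.79)·15] / 450 = -0.003000
∂h/∂y = [30·(+0.79) − (-90)·(-0.35)] / 450 = -0.01733
Head at (-90, -115) = 16.39 + (-0.003000)·(-200) + (-0.01733)·(-380) = 23.58 m.
That is higher than the 16.04 m at BH-02, so the point is upgradient.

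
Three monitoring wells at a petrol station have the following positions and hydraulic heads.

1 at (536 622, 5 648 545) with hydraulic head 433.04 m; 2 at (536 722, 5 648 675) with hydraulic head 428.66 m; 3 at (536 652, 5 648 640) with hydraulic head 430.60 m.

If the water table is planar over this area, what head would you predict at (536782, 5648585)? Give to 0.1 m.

429.4 m

Taking 1 as reference: 2−1 = (100, 130, -4.38); 3−1 = (30, 95, -2.44).
Solve a·Δx + b·Δy = Δh: det = 100·95 − 30·130 = 5600.
∂h/∂x = [(-4.38)·95 − (-2.44)·130] / 5600 = -0.01766
∂h/∂y = [100·(-2.44) − 30·(-4.38)] / 5600 = -0.02011
h(536782, 5648585) = 433.04 + (-0.01766)·(160) + (-0.02011)·(40) = 433.04 -2.826 -0.804 = 429.410 m.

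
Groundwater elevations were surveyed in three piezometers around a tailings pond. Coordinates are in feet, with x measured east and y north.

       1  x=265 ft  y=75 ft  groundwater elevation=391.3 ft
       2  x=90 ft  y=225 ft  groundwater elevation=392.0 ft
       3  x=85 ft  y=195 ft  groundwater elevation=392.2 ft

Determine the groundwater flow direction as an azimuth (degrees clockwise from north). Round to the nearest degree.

With h = a·x + b·y + c and 1 as origin, the differences give:
  (-175)·a + 150·b = +0.7
  (-180)·a + 120·b = +0.9
Eliminate b (×120 and ×150, subtract): 6000·a = -51.00 → a = ∂h/∂x = -0.008500
Back-substitute: b = ∂h/∂y = -0.005250.
Flow direction (−∇h) has components (+0.008500 E, +0.005250 N).
Azimuth = atan2(E, N) = atan2(+0.008500, +0.005250) = 58.3° ≈ 058°.

058°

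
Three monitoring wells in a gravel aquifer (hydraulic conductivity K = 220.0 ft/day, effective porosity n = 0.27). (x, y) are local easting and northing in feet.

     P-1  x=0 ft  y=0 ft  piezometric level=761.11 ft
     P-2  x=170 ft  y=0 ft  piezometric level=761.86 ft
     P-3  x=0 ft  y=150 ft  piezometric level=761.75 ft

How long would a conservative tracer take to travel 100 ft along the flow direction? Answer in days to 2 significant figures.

∂h/∂x = (761.86 − 761.11) / (170 − 0) = +0.004412
∂h/∂y = (761.75 − 761.11) / (150 − 0) = +0.004267
|∇h| = √(0.004412² + 0.004267²) = 0.006138
Seepage velocity v = K·i/n = 220.0 × 0.006138 / 0.27 = 5.001 ft/day.
t = 100 / 5.001 = 20 days.

20 days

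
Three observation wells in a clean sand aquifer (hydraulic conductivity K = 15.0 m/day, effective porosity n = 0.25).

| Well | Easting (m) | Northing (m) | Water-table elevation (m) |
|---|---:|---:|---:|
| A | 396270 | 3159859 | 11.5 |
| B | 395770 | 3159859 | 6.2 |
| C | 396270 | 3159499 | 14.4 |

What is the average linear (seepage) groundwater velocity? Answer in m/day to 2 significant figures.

∂h/∂x = (6.2 − 11.5) / (395770 − 396270) = +0.01060
∂h/∂y = (14.4 − 11.5) / (3159499 − 3159859) = -0.008056
|∇h| = √(0.01060² + -0.008056²) = 0.01331
Seepage velocity v = K·i/n = 15.0 × 0.01331 / 0.25 = 0.7986 m/day.

0.80 m/day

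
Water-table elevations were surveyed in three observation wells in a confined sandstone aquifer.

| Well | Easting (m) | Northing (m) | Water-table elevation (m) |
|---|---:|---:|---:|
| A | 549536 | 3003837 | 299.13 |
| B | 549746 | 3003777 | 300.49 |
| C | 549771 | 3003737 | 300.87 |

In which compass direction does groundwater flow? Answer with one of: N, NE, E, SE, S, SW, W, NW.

With h = a·x + b·y + c and A as origin, the differences give:
  210·a + (-60)·b = +1.36
  235·a + (-100)·b = +1.74
Eliminate b (×(-100) and ×(-60), subtract): -6900·a = -31.600 → a = ∂h/∂x = +0.004580
Back-substitute: b = ∂h/∂y = -0.006638.
Flow = −∇h = (-0.004580 east, +0.006638 north), which points northwest.

NW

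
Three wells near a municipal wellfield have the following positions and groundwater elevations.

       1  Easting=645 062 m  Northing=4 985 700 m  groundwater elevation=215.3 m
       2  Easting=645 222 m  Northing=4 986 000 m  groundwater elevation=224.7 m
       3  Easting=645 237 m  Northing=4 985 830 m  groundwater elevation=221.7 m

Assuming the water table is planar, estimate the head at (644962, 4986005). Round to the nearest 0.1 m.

219.1 m

With h = a·x + b·y + c and 1 as origin, the differences give:
  160·a + 300·b = +9.4
  175·a + 130·b = +6.4
Eliminate b (×130 and ×300, subtract): -31700·a = -698.00 → a = ∂h/∂x = +0.02202
Back-substitute: b = ∂h/∂y = +0.01959.
h(644962, 4986005) = 215.3 + (+0.02202)·(-100) + (+0.01959)·(305) = 215.3 -2.202 +5.975 = 219.073 m.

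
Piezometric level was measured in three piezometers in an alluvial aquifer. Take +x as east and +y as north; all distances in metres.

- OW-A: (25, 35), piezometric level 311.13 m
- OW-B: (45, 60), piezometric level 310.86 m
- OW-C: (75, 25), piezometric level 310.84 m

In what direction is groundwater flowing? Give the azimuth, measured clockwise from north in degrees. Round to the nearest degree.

With h = a·x + b·y + c and OW-A as origin, the differences give:
  20·a + 25·b = -0.27
  50·a + (-10)·b = -0.29
Eliminate b (×(-10) and ×25, subtract): -1450·a = 9.950 → a = ∂h/∂x = -0.006862
Back-substitute: b = ∂h/∂y = -0.005310.
Flow direction (−∇h) has components (+0.006862 E, +0.005310 N).
Azimuth = atan2(E, N) = atan2(+0.006862, +0.005310) = 52.3° ≈ 052°.

052°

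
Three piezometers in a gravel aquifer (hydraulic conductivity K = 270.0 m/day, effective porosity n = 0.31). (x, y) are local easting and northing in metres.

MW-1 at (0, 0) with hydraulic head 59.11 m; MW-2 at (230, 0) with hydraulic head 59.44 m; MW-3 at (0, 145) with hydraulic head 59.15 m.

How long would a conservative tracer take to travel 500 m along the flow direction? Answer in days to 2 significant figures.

∂h/∂x = (59.44 − 59.11) / (230 − 0) = +0.001435
∂h/∂y = (59.15 − 59.11) / (145 − 0) = +0.0002759
|∇h| = √(0.001435² + 0.0002759²) = 0.001461
Seepage velocity v = K·i/n = 270.0 × 0.001461 / 0.31 = 1.272 m/day.
t = 500 / 1.272 = 393.1 days.

390 days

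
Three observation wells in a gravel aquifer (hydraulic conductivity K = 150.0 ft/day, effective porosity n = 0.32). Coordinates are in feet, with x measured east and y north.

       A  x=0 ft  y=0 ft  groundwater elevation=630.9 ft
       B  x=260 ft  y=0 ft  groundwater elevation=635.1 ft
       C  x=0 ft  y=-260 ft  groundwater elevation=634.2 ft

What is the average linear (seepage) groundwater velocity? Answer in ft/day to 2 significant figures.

∂h/∂x = (635.1 − 630.9) / (260 − 0) = +0.01615
∂h/∂y = (634.2 − 630.9) / (-260 − 0) = -0.01269
|∇h| = √(0.01615² + -0.01269²) = 0.02054
Seepage velocity v = K·i/n = 150.0 × 0.02054 / 0.32 = 9.628 ft/day.

9.6 ft/day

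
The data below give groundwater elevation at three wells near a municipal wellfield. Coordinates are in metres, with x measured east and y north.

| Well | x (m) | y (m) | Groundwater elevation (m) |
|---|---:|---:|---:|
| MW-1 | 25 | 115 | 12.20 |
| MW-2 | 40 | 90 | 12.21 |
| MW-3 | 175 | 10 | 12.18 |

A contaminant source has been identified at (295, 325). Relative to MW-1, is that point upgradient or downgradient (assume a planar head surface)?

downgradient

Taking MW-1 as reference: MW-2−MW-1 = (15, -25, +0.01); MW-3−MW-1 = (150, -105, -0.02).
Determinant of the coordinate differences = 15·(-105) − 150·(-25) = 2175.
∂h/∂x = [(+0.01)·(-105) − (-0.02)·(-25)] / 2175 = -0.0007126
∂h/∂y = [15·(-0.02) − 150·(+0.01)] / 2175 = -0.0008276
Head at (295, 325) = 12.20 + (-0.0007126)·(270) + (-0.0008276)·(210) = 11.83 m.
That is lower than the 12.20 m at MW-1, so the point is downgradient.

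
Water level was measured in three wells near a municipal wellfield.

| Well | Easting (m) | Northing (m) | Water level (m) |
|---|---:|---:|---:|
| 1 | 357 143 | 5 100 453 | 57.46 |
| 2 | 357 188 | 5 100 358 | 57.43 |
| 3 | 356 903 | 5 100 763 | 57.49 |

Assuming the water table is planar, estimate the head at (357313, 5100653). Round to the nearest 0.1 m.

Differences from 1: to 2 (Δx, Δy, Δh) = (45, -95, -0.03); to 3 = (-240, 310, +0.03).
Solve a·Δx + b·Δy = Δh: det = 45·310 − (-240)·(-95) = -8850.
∂h/∂x = [(-0.03)·310 − (+0.03)·(-95)] / -8850 = +0.0007288
∂h/∂y = [45·(+0.03) − (-240)·(-0.03)] / -8850 = +0.0006610
h(357313, 5100653) = 57.46 + (+0.0007288)·(170) + (+0.0006610)·(200) = 57.46 +0.124 +0.132 = 57.716 m.

57.7 m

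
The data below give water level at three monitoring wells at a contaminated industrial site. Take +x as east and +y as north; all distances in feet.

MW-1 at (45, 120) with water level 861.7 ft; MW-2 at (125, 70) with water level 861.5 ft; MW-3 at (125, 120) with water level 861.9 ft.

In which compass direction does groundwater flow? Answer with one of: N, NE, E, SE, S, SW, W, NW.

Taking MW-1 as reference: MW-2−MW-1 = (80, -50, -0.2); MW-3−MW-1 = (80, 0, +0.2).
Determinant of the coordinate differences = 80·0 − 80·(-50) = 4000.
∂h/∂x = [(-0.2)·0 − (+0.2)·(-50)] / 4000 = +0.002500
∂h/∂y = [80·(+0.2) − 80·(-0.2)] / 4000 = +0.008000
Flow = −∇h = (-0.002500 east, -0.008000 north), which points south.

S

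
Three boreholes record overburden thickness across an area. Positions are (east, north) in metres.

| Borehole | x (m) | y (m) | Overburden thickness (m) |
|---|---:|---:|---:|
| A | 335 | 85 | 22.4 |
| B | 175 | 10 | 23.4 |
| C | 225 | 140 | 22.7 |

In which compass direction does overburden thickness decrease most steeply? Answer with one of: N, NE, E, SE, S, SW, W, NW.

With d = a·x + b·y + c and A as origin, the differences give:
  (-160)·a + (-75)·b = +1.0
  (-110)·a + 55·b = +0.3
Eliminate b (×55 and ×(-75), subtract): -17050·a = 77.50 → a = ∂d/∂x = -0.004545
Back-substitute: b = ∂d/∂y = -0.003636.
Steepest decrease is along −∇f = (+0.004545 E, +0.003636 N) → northeast.

NE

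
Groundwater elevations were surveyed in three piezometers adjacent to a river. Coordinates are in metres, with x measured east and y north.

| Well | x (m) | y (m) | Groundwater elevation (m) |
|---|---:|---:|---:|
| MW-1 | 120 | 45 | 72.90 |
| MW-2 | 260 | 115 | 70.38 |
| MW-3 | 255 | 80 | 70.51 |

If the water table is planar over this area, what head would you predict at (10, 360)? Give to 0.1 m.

74.4 m

Differences from MW-1: to MW-2 (Δx, Δy, Δh) = (140, 70, -2.52); to MW-3 = (135, 35, -2.39).
Solve a·Δx + b·Δy = Δh: det = 140·35 − 135·70 = -4550.
∂h/∂x = [(-2.52)·35 − (-2.39)·70] / -4550 = -0.01738
∂h/∂y = [140·(-2.39) − 135·(-2.52)] / -4550 = -0.001231
h(10, 360) = 72.90 + (-0.01738)·(-110) + (-0.001231)·(315) = 72.90 +1.912 -0.388 = 74.425 m.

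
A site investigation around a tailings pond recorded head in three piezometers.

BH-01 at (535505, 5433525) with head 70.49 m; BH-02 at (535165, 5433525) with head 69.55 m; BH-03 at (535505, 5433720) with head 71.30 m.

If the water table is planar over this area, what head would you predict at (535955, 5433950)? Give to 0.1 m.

∂h/∂x = (69.55 − 70.49) / (535165 − 535505) = +0.002765
∂h/∂y = (71.30 − 70.49) / (5433720 − 5433525) = +0.004154
h(535955, 5433950) = 70.49 + (+0.002765)·(450) + (+0.004154)·(425) = 70.49 +1.244 +1.765 = 73.500 m.

73.5 m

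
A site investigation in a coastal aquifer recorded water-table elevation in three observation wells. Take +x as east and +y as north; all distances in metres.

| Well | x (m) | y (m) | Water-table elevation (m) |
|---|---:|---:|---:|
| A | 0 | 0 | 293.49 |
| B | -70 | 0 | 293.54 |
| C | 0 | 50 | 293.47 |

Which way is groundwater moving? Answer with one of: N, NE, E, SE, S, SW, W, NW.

∂h/∂x = (293.54 − 293.49) / (-70 − 0) = -0.0007143
∂h/∂y = (293.47 − 293.49) / (50 − 0) = -0.0004000
Flow = −∇h = (+0.0007143 east, +0.0004000 north), which points northeast.

NE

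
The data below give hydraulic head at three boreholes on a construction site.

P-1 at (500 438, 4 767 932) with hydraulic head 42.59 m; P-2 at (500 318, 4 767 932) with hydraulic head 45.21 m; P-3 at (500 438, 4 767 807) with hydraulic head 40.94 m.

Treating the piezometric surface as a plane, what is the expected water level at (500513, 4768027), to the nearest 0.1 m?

42.2 m

∂h/∂x = (45.21 − 42.59) / (500318 − 500438) = -0.02183
∂h/∂y = (40.94 − 42.59) / (4767807 − 4767932) = +0.01320
h(500513, 4768027) = 42.59 + (-0.02183)·(75) + (+0.01320)·(95) = 42.59 -1.637 +1.254 = 42.207 m.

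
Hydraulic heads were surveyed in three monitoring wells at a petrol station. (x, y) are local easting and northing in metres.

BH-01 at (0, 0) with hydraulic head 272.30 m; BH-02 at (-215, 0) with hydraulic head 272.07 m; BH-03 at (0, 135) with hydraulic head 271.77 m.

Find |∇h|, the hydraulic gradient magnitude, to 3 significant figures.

0.00407

∂h/∂x = (272.07 − 272.30) / (-215 − 0) = +0.001070
∂h/∂y = (271.77 − 272.30) / (135 − 0) = -0.003926
|∇h| = √(0.001070² + -0.003926²) = 0.004069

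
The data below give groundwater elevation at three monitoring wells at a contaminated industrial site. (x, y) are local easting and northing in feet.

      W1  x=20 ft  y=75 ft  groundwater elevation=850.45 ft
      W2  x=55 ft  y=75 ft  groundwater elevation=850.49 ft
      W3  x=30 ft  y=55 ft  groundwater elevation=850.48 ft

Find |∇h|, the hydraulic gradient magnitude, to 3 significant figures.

Taking W1 as reference: W2−W1 = (35, 0, +0.04); W3−W1 = (10, -20, +0.03).
Determinant of the coordinate differences = 35·(-20) − 10·0 = -700.
∂h/∂x = [(+0.04)·(-20) − (+0.03)·0] / -700 = +0.001143
∂h/∂y = [35·(+0.03) − 10·(+0.04)] / -700 = -0.0009286
|∇h| = √(0.001143² + -0.0009286²) = 0.001473

0.00147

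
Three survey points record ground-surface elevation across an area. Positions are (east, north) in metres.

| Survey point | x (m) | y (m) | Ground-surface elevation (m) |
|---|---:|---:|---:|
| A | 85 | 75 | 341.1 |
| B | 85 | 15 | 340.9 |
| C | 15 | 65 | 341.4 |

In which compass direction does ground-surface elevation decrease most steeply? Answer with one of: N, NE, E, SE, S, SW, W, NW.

With z = a·x + b·y + c and A as origin, the differences give:
  0·a + (-60)·b = -0.2
  (-70)·a + (-10)·b = +0.3
Eliminate b (×(-10) and ×(-60), subtract): -4200·a = 20.00 → a = ∂z/∂x = -0.004762
Back-substitute: b = ∂z/∂y = +0.003333.
Steepest decrease is along −∇f = (+0.004762 E, -0.003333 N) → southeast.

SE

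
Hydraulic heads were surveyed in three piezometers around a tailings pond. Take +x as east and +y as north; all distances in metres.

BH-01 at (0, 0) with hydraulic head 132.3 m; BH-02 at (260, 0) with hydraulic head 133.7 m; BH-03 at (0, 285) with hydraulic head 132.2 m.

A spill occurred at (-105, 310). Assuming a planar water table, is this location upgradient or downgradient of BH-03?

∂h/∂x = (133.7 − 132.3) / (260 − 0) = +0.005385
∂h/∂y = (132.2 − 132.3) / (285 − 0) = -0.0003509
Head at (-105, 310) = 132.3 + (+0.005385)·(-105) + (-0.0003509)·(310) = 131.63 m.
That is lower than the 132.2 m at BH-03, so the point is downgradient.

downgradient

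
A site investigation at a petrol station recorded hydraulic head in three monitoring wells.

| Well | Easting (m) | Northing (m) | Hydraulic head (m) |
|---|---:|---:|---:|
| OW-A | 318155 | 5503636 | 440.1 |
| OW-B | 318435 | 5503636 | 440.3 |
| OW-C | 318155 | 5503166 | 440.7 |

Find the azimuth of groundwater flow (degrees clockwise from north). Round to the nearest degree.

∂h/∂x = (440.3 − 440.1) / (318435 − 318155) = +0.0007143
∂h/∂y = (440.7 − 440.1) / (5503166 − 5503636) = -0.001277
Flow direction (−∇h) has components (-0.0007143 E, +0.001277 N).
Azimuth = atan2(E, N) = atan2(-0.0007143, +0.001277) = 330.8° ≈ 331°.

331°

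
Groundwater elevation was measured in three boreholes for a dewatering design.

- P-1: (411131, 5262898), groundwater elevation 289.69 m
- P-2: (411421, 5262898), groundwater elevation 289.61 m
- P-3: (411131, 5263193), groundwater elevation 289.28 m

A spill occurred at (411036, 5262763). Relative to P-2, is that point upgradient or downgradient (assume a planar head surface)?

∂h/∂x = (289.61 − 289.69) / (411421 − 411131) = -0.0002759
∂h/∂y = (289.28 − 289.69) / (5263193 − 5262898) = -0.001390
Head at (411036, 5262763) = 289.69 + (-0.0002759)·(-95) + (-0.001390)·(-135) = 289.90 m.
That is higher than the 289.61 m at P-2, so the point is upgradient.

upgradient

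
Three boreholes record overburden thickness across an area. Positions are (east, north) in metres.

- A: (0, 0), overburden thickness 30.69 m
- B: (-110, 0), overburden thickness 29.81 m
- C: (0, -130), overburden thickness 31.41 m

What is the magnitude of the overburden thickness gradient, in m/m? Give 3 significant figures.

0.00973 m/m

∂d/∂x = (29.81 − 30.69) / (-110 − 0) = +0.008000
∂d/∂y = (31.41 − 30.69) / (-130 − 0) = -0.005538
|∇f| = √(0.008000² + -0.005538²) = 0.00973 m/m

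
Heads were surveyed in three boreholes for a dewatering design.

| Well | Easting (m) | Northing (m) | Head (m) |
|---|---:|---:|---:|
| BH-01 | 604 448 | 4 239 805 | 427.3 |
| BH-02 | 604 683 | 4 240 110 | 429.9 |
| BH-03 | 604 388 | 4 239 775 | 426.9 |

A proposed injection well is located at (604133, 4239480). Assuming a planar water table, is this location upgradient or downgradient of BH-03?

downgradient

Taking BH-01 as reference: BH-02−BH-01 = (235, 305, +2.6); BH-03−BH-01 = (-60, -30, -0.4).
Determinant of the coordinate differences = 235·(-30) − (-60)·305 = 11250.
∂h/∂x = [(+2.6)·(-30) − (-0.4)·305] / 11250 = +0.003911
∂h/∂y = [235·(-0.4) − (-60)·(+2.6)] / 11250 = +0.005511
Head at (604133, 4239480) = 427.3 + (+0.003911)·(-315) + (+0.005511)·(-325) = 424.28 m.
That is lower than the 426.9 m at BH-03, so the point is downgradient.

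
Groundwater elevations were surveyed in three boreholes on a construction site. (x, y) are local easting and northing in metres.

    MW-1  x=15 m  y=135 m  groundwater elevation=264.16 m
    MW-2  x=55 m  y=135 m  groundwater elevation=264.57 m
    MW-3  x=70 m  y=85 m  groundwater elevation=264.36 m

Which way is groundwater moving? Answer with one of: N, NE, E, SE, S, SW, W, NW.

SW

With h = a·x + b·y + c and MW-1 as origin, the differences give:
  40·a + 0·b = +0.41
  55·a + (-50)·b = +0.20
Eliminate b (×(-50) and ×0, subtract): -2000·a = -20.500 → a = ∂h/∂x = +0.01025
Back-substitute: b = ∂h/∂y = +0.007275.
Flow = −∇h = (-0.01025 east, -0.007275 north), which points southwest.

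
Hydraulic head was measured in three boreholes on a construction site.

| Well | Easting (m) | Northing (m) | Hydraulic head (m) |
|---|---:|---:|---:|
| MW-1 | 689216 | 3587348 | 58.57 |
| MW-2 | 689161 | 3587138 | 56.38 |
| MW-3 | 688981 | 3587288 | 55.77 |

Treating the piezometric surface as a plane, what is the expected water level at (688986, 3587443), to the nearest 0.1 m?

57.0 m

Differences from MW-1: to MW-2 (Δx, Δy, Δh) = (-55, -210, -2.19); to MW-3 = (-235, -60, -2.80).
Solve a·Δx + b·Δy = Δh: det = (-55)·(-60) − (-235)·(-210) = -46050.
∂h/∂x = [(-2.19)·(-60) − (-2.80)·(-210)] / -46050 = +0.009915
∂h/∂y = [(-55)·(-2.80) − (-235)·(-2.19)] / -46050 = +0.007832
h(688986, 3587443) = 58.57 + (+0.009915)·(-230) + (+0.007832)·(95) = 58.57 -2.281 +0.744 = 57.033 m.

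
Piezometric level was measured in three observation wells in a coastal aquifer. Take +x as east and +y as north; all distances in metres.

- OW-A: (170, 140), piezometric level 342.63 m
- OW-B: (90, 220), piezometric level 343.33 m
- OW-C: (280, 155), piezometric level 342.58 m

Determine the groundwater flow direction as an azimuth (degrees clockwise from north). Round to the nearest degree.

With h = a·x + b·y + c and OW-A as origin, the differences give:
  (-80)·a + 80·b = +0.70
  110·a + 15·b = -0.05
Eliminate b (×15 and ×80, subtract): -10000·a = 14.500 → a = ∂h/∂x = -0.001450
Back-substitute: b = ∂h/∂y = +0.007300.
Flow direction (−∇h) has components (+0.001450 E, -0.007300 N).
Azimuth = atan2(E, N) = atan2(+0.001450, -0.007300) = 168.8° ≈ 169°.

169°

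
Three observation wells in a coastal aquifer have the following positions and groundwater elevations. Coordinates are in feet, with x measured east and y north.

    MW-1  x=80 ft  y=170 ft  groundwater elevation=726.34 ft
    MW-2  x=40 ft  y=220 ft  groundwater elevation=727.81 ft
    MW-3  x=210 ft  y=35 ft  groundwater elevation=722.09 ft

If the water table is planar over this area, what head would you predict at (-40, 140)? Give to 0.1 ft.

Differences from MW-1: to MW-2 (Δx, Δy, Δh) = (-40, 50, +1.47); to MW-3 = (130, -135, -4.25).
Solve a·Δx + b·Δy = Δh: det = (-40)·(-135) − 130·50 = -1100.
∂h/∂x = [(+1.47)·(-135) − (-4.25)·50] / -1100 = -0.01277
∂h/∂y = [(-40)·(-4.25) − 130·(+1.47)] / -1100 = +0.01918
h(-40, 140) = 726.34 + (-0.01277)·(-120) + (+0.01918)·(-30) = 726.34 +1.533 -0.575 = 727.297 ft.

727.3 ft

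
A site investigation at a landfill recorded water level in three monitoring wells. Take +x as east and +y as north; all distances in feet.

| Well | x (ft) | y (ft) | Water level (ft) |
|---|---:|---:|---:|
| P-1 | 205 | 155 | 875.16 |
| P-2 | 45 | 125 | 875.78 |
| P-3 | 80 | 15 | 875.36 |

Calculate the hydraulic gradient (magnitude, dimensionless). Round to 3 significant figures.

0.00497

With h = a·x + b·y + c and P-1 as origin, the differences give:
  (-160)·a + (-30)·b = +0.62
  (-125)·a + (-140)·b = +0.20
Eliminate b (×(-140) and ×(-30), subtract): 18650·a = -80.800 → a = ∂h/∂x = -0.004332
Back-substitute: b = ∂h/∂y = +0.002440.
|∇h| = √(-0.004332² + 0.002440²) = 0.004972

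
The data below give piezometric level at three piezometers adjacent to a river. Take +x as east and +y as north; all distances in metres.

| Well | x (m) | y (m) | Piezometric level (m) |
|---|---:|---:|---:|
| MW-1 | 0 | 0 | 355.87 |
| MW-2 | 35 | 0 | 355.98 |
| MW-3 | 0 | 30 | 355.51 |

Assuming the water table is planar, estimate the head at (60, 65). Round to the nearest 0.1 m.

∂h/∂x = (355.98 − 355.87) / (35 − 0) = +0.003143
∂h/∂y = (355.51 − 355.87) / (30 − 0) = -0.01200
h(60, 65) = 355.87 + (+0.003143)·(60) + (-0.01200)·(65) = 355.87 +0.189 -0.780 = 355.279 m.

355.3 m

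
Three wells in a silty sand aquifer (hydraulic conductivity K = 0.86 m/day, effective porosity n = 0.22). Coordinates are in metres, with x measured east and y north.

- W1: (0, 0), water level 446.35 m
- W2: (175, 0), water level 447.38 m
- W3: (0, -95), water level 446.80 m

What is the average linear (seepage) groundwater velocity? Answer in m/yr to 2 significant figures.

11 m/yr

∂h/∂x = (447.38 − 446.35) / (175 − 0) = +0.005886
∂h/∂y = (446.80 − 446.35) / (-95 − 0) = -0.004737
|∇h| = √(0.005886² + -0.004737²) = 0.007555
Seepage velocity v = K·i/n = 0.86 × 0.007555 / 0.22 = 0.02953 m/day = 10.79 m/yr.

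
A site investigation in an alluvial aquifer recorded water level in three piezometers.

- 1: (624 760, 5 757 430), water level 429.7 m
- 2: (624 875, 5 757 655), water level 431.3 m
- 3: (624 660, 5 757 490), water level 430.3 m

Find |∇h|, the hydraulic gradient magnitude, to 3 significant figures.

With h = a·x + b·y + c and 1 as origin, the differences give:
  115·a + 225·b = +1.6
  (-100)·a + 60·b = +0.6
Eliminate b (×60 and ×225, subtract): 29400·a = -39.00 → a = ∂h/∂x = -0.001327
Back-substitute: b = ∂h/∂y = +0.007789.
|∇h| = √(-0.001327² + 0.007789²) = 0.007901

0.00790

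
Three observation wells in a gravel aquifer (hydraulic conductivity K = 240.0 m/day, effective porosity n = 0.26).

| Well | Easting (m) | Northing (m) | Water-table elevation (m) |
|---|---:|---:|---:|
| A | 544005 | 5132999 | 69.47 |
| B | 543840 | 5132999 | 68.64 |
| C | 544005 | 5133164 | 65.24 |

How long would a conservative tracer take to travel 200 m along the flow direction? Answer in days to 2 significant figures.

8.3 days

∂h/∂x = (68.64 − 69.47) / (543840 − 544005) = +0.005030
∂h/∂y = (65.24 − 69.47) / (5133164 − 5132999) = -0.02564
|∇h| = √(0.005030² + -0.02564²) = 0.02613
Seepage velocity v = K·i/n = 240.0 × 0.02613 / 0.26 = 24.12 m/day.
t = 200 / 24.12 = 8.292 days.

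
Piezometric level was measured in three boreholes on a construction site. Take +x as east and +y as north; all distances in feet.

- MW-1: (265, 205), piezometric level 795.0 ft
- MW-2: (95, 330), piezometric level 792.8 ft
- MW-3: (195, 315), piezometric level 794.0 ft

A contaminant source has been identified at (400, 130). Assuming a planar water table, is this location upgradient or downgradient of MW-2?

upgradient

Taking MW-1 as reference: MW-2−MW-1 = (-170, 125, -2.2); MW-3−MW-1 = (-70, 110, -1.0).
Determinant of the coordinate differences = (-170)·110 − (-70)·125 = -9950.
∂h/∂x = [(-2.2)·110 − (-1.0)·125] / -9950 = +0.01176
∂h/∂y = [(-170)·(-1.0) − (-70)·(-2.2)] / -9950 = -0.001608
Head at (400, 130) = 795.0 + (+0.01176)·(135) + (-0.001608)·(-75) = 796.71 ft.
That is higher than the 792.8 ft at MW-2, so the point is upgradient.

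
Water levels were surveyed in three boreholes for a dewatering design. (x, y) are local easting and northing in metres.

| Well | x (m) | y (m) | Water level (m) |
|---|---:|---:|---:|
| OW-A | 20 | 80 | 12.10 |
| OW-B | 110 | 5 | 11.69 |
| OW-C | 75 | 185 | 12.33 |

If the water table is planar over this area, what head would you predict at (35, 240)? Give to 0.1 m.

12.6 m

Differences from OW-A: to OW-B (Δx, Δy, Δh) = (90, -75, -0.41); to OW-C = (55, 105, +0.23).
Solve a·Δx + b·Δy = Δh: det = 90·105 − 55·(-75) = 13575.
∂h/∂x = [(-0.41)·105 − (+0.23)·(-75)] / 13575 = -0.001901
∂h/∂y = [90·(+0.23) − 55·(-0.41)] / 13575 = +0.003186
h(35, 240) = 12.10 + (-0.001901)·(15) + (+0.003186)·(160) = 12.10 -0.029 +0.510 = 12.581 m.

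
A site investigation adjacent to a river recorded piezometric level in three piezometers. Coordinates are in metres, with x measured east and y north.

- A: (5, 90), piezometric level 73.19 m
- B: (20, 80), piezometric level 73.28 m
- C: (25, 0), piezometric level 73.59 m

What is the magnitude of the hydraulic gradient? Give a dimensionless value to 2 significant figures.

0.0051

Three-point gradient (reference A): Δ to B = (15, -10, +0.09), Δ to C = (20, -90, +0.40).
∂h/∂x = +0.003565, ∂h/∂y = -0.003652 (det = -1150).
|∇h| = √(0.003565² + -0.003652²) = 0.005104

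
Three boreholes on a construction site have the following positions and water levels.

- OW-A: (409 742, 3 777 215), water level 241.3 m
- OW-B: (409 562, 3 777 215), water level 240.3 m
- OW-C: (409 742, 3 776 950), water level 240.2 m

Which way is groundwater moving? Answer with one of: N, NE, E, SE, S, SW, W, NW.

∂h/∂x = (240.3 − 241.3) / (409562 − 409742) = +0.005556
∂h/∂y = (240.2 − 241.3) / (3776950 − 3777215) = +0.004151
Flow = −∇h = (-0.005556 east, -0.004151 north), which points southwest.

SW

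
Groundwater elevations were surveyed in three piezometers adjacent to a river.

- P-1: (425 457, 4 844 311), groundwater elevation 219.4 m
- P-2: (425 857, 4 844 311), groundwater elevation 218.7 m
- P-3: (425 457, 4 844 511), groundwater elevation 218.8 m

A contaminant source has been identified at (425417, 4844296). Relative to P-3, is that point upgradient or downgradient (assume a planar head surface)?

upgradient

∂h/∂x = (218.7 − 219.4) / (425857 − 425457) = -0.001750
∂h/∂y = (218.8 − 219.4) / (4844511 − 4844311) = -0.003000
Head at (425417, 4844296) = 219.4 + (-0.001750)·(-40) + (-0.003000)·(-15) = 219.51 m.
That is higher than the 218.8 m at P-3, so the point is upgradient.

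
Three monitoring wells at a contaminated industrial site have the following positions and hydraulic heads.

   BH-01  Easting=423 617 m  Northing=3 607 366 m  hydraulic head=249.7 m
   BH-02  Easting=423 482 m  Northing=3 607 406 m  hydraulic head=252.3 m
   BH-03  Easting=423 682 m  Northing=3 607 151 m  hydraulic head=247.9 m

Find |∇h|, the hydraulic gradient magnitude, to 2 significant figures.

0.019

Three-point gradient (reference BH-01): Δ to BH-02 = (-135, 40, +2.6), Δ to BH-03 = (65, -215, -1.8).
∂h/∂x = -0.01843, ∂h/∂y = +0.002800 (det = 26425).
|∇h| = √(-0.01843² + 0.002800²) = 0.01864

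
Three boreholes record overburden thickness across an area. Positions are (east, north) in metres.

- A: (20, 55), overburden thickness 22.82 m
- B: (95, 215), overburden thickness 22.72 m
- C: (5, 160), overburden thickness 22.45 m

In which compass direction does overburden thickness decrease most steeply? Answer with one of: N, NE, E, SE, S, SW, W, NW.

Differences from A: to B (Δx, Δy, Δh) = (75, 160, -0.10); to C = (-15, 105, -0.37).
Solve a·Δx + b·Δy = Δd: det = 75·105 − (-15)·160 = 10275.
∂d/∂x = [(-0.10)·105 − (-0.37)·160] / 10275 = +0.004740
∂d/∂y = [75·(-0.37) − (-15)·(-0.10)] / 10275 = -0.002847
Steepest decrease is along −∇f = (-0.004740 E, +0.002847 N) → northwest.

NW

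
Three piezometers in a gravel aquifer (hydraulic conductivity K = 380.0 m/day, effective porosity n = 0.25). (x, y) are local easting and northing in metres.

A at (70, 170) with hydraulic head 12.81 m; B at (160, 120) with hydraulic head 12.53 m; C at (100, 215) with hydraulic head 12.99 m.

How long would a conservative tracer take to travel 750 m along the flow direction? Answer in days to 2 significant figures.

Taking A as reference: B−A = (90, -50, -0.28); C−A = (30, 45, +0.18).
Determinant of the coordinate differences = 90·45 − 30·(-50) = 5550.
∂h/∂x = [(-0.28)·45 − (+0.18)·(-50)] / 5550 = -0.0006486
∂h/∂y = [90·(+0.18) − 30·(-0.28)] / 5550 = +0.004432
|∇h| = √(-0.0006486² + 0.004432²) = 0.004479
Seepage velocity v = K·i/n = 380.0 × 0.004479 / 0.25 = 6.808 m/day.
t = 750 / 6.808 = 110.2 days.

110 days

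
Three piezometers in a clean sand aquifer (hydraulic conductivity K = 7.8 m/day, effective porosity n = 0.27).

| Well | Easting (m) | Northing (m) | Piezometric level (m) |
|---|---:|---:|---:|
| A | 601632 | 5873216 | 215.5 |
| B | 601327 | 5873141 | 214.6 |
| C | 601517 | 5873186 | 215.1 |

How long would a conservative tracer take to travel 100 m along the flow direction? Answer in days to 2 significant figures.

97 days

Differences from A: to B (Δx, Δy, Δh) = (-305, -75, -0.9); to C = (-115, -30, -0.4).
Solve a·Δx + b·Δy = Δh: det = (-305)·(-30) − (-115)·(-75) = 525.
∂h/∂x = [(-0.9)·(-30) − (-0.4)·(-75)] / 525 = -0.005714
∂h/∂y = [(-305)·(-0.4) − (-115)·(-0.9)] / 525 = +0.03524
|∇h| = √(-0.005714² + 0.03524²) = 0.0357
Seepage velocity v = K·i/n = 7.8 × 0.0357 / 0.27 = 1.031 m/day.
t = 100 / 1.031 = 96.99 days.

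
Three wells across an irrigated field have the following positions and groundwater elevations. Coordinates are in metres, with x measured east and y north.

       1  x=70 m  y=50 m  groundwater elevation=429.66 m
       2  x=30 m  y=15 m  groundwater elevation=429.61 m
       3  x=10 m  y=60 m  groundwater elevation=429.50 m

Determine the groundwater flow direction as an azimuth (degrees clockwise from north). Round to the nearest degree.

299°

Differences from 1: to 2 (Δx, Δy, Δh) = (-40, -35, -0.05); to 3 = (-60, 10, -0.16).
Solve a·Δx + b·Δy = Δh: det = (-40)·10 − (-60)·(-35) = -2500.
∂h/∂x = [(-0.05)·10 − (-0.16)·(-35)] / -2500 = +0.002440
∂h/∂y = [(-40)·(-0.16) − (-60)·(-0.05)] / -2500 = -0.001360
Flow direction (−∇h) has components (-0.002440 E, +0.001360 N).
Azimuth = atan2(E, N) = atan2(-0.002440, +0.001360) = 299.1° ≈ 299°.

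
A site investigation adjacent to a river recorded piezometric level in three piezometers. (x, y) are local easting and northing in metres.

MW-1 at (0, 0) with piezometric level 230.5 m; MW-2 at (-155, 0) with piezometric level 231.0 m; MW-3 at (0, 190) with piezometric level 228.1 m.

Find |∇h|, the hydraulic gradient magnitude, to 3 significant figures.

∂h/∂x = (231.0 − 230.5) / (-155 − 0) = -0.003226
∂h/∂y = (228.1 − 230.5) / (190 − 0) = -0.01263
|∇h| = √(-0.003226² + -0.01263²) = 0.01304

0.0130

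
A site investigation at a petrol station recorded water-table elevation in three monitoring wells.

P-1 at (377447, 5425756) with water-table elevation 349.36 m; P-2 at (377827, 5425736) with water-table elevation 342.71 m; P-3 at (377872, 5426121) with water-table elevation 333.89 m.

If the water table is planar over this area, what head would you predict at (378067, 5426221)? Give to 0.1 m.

328.2 m

With h = a·x + b·y + c and P-1 as origin, the differences give:
  380·a + (-20)·b = -6.65
  425·a + 365·b = -15.47
Eliminate b (×365 and ×(-20), subtract): 147200·a = -2736.650 → a = ∂h/∂x = -0.01859
Back-substitute: b = ∂h/∂y = -0.02074.
h(378067, 5426221) = 349.36 + (-0.01859)·(620) + (-0.02074)·(465) = 349.36 -11.527 -9.642 = 328.191 m.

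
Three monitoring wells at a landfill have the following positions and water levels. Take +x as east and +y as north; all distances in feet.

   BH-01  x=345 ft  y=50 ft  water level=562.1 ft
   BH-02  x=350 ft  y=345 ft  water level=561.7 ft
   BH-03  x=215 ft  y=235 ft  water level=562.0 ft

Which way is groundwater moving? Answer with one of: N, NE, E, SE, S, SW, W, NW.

NE

With h = a·x + b·y + c and BH-01 as origin, the differences give:
  5·a + 295·b = -0.4
  (-130)·a + 185·b = -0.1
Eliminate b (×185 and ×295, subtract): 39275·a = -44.50 → a = ∂h/∂x = -0.001133
Back-substitute: b = ∂h/∂y = -0.001337.
Flow = −∇h = (+0.001133 east, +0.001337 north), which points northeast.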